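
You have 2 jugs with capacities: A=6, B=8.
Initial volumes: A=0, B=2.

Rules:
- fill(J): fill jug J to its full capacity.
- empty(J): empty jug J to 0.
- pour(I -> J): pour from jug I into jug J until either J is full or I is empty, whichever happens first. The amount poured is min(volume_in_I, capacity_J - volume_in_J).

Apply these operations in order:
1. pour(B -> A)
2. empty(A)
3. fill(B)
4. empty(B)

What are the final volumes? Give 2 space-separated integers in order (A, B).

Answer: 0 0

Derivation:
Step 1: pour(B -> A) -> (A=2 B=0)
Step 2: empty(A) -> (A=0 B=0)
Step 3: fill(B) -> (A=0 B=8)
Step 4: empty(B) -> (A=0 B=0)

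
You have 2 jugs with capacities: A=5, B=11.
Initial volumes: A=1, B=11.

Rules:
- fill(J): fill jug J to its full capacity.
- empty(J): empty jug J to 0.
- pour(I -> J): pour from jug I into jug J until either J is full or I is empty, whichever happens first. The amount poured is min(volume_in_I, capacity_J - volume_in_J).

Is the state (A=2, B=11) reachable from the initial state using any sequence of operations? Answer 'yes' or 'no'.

Answer: yes

Derivation:
BFS from (A=1, B=11):
  1. pour(B -> A) -> (A=5 B=7)
  2. empty(A) -> (A=0 B=7)
  3. pour(B -> A) -> (A=5 B=2)
  4. empty(A) -> (A=0 B=2)
  5. pour(B -> A) -> (A=2 B=0)
  6. fill(B) -> (A=2 B=11)
Target reached → yes.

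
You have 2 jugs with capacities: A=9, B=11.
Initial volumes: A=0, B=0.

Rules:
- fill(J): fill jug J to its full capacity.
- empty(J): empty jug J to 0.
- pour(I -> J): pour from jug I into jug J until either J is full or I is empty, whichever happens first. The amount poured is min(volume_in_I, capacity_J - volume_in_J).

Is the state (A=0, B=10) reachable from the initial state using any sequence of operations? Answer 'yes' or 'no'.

Answer: yes

Derivation:
BFS from (A=0, B=0):
  1. fill(B) -> (A=0 B=11)
  2. pour(B -> A) -> (A=9 B=2)
  3. empty(A) -> (A=0 B=2)
  4. pour(B -> A) -> (A=2 B=0)
  5. fill(B) -> (A=2 B=11)
  6. pour(B -> A) -> (A=9 B=4)
  7. empty(A) -> (A=0 B=4)
  8. pour(B -> A) -> (A=4 B=0)
  9. fill(B) -> (A=4 B=11)
  10. pour(B -> A) -> (A=9 B=6)
  11. empty(A) -> (A=0 B=6)
  12. pour(B -> A) -> (A=6 B=0)
  13. fill(B) -> (A=6 B=11)
  14. pour(B -> A) -> (A=9 B=8)
  15. empty(A) -> (A=0 B=8)
  16. pour(B -> A) -> (A=8 B=0)
  17. fill(B) -> (A=8 B=11)
  18. pour(B -> A) -> (A=9 B=10)
  19. empty(A) -> (A=0 B=10)
Target reached → yes.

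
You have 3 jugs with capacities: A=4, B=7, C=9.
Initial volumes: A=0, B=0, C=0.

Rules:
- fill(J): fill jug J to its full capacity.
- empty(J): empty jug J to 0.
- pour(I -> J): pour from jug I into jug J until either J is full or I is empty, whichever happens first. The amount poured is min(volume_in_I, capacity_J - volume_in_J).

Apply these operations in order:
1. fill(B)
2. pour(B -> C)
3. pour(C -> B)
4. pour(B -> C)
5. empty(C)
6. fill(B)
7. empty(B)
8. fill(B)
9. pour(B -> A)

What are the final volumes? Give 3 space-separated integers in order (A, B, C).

Step 1: fill(B) -> (A=0 B=7 C=0)
Step 2: pour(B -> C) -> (A=0 B=0 C=7)
Step 3: pour(C -> B) -> (A=0 B=7 C=0)
Step 4: pour(B -> C) -> (A=0 B=0 C=7)
Step 5: empty(C) -> (A=0 B=0 C=0)
Step 6: fill(B) -> (A=0 B=7 C=0)
Step 7: empty(B) -> (A=0 B=0 C=0)
Step 8: fill(B) -> (A=0 B=7 C=0)
Step 9: pour(B -> A) -> (A=4 B=3 C=0)

Answer: 4 3 0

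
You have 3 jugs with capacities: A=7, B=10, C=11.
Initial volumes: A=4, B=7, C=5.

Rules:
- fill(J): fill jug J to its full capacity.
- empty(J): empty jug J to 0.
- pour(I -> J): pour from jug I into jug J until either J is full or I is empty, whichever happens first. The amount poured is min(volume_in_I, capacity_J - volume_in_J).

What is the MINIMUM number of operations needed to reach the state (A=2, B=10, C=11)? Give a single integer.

BFS from (A=4, B=7, C=5). One shortest path:
  1. empty(A) -> (A=0 B=7 C=5)
  2. pour(C -> A) -> (A=5 B=7 C=0)
  3. fill(C) -> (A=5 B=7 C=11)
  4. pour(A -> B) -> (A=2 B=10 C=11)
Reached target in 4 moves.

Answer: 4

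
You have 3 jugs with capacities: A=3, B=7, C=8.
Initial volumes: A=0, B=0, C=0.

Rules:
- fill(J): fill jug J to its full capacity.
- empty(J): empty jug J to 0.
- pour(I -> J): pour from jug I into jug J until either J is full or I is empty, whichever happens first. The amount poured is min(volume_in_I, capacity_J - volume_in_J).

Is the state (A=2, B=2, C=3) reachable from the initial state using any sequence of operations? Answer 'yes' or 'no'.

BFS explored all 204 reachable states.
Reachable set includes: (0,0,0), (0,0,1), (0,0,2), (0,0,3), (0,0,4), (0,0,5), (0,0,6), (0,0,7), (0,0,8), (0,1,0), (0,1,1), (0,1,2) ...
Target (A=2, B=2, C=3) not in reachable set → no.

Answer: no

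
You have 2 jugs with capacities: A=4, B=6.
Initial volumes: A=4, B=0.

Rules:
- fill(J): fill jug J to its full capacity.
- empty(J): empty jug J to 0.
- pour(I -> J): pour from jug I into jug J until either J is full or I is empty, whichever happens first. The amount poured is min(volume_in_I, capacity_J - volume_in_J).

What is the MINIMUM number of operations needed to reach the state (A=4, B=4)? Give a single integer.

Answer: 2

Derivation:
BFS from (A=4, B=0). One shortest path:
  1. pour(A -> B) -> (A=0 B=4)
  2. fill(A) -> (A=4 B=4)
Reached target in 2 moves.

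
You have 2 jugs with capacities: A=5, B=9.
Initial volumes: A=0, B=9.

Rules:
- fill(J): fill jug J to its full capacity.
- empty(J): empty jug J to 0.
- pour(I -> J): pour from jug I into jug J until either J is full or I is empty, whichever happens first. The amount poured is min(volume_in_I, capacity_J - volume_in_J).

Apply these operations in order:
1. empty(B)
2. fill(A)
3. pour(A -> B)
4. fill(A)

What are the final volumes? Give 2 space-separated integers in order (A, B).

Answer: 5 5

Derivation:
Step 1: empty(B) -> (A=0 B=0)
Step 2: fill(A) -> (A=5 B=0)
Step 3: pour(A -> B) -> (A=0 B=5)
Step 4: fill(A) -> (A=5 B=5)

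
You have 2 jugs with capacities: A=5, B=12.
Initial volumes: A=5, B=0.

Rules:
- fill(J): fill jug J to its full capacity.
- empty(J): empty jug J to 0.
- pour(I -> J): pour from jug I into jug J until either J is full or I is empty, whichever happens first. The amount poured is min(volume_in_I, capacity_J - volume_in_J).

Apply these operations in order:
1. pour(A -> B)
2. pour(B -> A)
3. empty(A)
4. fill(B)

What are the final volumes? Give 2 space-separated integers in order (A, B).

Answer: 0 12

Derivation:
Step 1: pour(A -> B) -> (A=0 B=5)
Step 2: pour(B -> A) -> (A=5 B=0)
Step 3: empty(A) -> (A=0 B=0)
Step 4: fill(B) -> (A=0 B=12)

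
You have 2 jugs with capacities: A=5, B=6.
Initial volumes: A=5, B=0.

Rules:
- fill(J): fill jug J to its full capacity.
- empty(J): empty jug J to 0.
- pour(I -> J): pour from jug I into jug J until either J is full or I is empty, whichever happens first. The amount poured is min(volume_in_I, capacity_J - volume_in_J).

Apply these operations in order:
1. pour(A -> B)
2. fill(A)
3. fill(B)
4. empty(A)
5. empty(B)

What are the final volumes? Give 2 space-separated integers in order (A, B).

Step 1: pour(A -> B) -> (A=0 B=5)
Step 2: fill(A) -> (A=5 B=5)
Step 3: fill(B) -> (A=5 B=6)
Step 4: empty(A) -> (A=0 B=6)
Step 5: empty(B) -> (A=0 B=0)

Answer: 0 0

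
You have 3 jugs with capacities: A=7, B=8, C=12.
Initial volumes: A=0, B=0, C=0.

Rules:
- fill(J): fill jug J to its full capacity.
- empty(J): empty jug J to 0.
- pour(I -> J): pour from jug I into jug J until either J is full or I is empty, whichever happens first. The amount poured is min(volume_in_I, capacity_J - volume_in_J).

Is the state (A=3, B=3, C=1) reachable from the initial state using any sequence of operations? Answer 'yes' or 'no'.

Answer: no

Derivation:
BFS explored all 474 reachable states.
Reachable set includes: (0,0,0), (0,0,1), (0,0,2), (0,0,3), (0,0,4), (0,0,5), (0,0,6), (0,0,7), (0,0,8), (0,0,9), (0,0,10), (0,0,11) ...
Target (A=3, B=3, C=1) not in reachable set → no.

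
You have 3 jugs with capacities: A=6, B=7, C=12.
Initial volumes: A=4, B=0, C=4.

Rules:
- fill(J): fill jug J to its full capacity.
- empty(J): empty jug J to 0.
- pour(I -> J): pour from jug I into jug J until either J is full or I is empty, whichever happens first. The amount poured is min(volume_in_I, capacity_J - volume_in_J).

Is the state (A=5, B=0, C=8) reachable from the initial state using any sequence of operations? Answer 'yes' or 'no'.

BFS from (A=4, B=0, C=4):
  1. pour(A -> C) -> (A=0 B=0 C=8)
  2. fill(A) -> (A=6 B=0 C=8)
  3. pour(A -> B) -> (A=0 B=6 C=8)
  4. fill(A) -> (A=6 B=6 C=8)
  5. pour(A -> B) -> (A=5 B=7 C=8)
  6. empty(B) -> (A=5 B=0 C=8)
Target reached → yes.

Answer: yes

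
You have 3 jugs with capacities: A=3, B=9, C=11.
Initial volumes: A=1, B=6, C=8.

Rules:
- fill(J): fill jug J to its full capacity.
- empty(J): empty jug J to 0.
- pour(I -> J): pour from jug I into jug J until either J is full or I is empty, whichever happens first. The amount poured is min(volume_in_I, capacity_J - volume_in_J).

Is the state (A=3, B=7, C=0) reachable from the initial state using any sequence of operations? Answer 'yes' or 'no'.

Answer: yes

Derivation:
BFS from (A=1, B=6, C=8):
  1. fill(B) -> (A=1 B=9 C=8)
  2. empty(C) -> (A=1 B=9 C=0)
  3. pour(B -> A) -> (A=3 B=7 C=0)
Target reached → yes.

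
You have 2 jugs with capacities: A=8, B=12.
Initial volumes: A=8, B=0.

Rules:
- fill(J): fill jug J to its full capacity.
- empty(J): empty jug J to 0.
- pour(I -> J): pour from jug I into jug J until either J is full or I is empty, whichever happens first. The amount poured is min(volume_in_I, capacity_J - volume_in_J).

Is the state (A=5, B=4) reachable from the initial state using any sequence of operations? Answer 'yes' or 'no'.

BFS explored all 10 reachable states.
Reachable set includes: (0,0), (0,4), (0,8), (0,12), (4,0), (4,12), (8,0), (8,4), (8,8), (8,12)
Target (A=5, B=4) not in reachable set → no.

Answer: no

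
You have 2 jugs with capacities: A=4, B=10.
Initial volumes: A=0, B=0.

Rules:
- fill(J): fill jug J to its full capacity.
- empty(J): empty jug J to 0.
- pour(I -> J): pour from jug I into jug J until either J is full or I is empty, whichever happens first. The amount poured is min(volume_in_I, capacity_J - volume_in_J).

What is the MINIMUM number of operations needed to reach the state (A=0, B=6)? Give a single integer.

Answer: 3

Derivation:
BFS from (A=0, B=0). One shortest path:
  1. fill(B) -> (A=0 B=10)
  2. pour(B -> A) -> (A=4 B=6)
  3. empty(A) -> (A=0 B=6)
Reached target in 3 moves.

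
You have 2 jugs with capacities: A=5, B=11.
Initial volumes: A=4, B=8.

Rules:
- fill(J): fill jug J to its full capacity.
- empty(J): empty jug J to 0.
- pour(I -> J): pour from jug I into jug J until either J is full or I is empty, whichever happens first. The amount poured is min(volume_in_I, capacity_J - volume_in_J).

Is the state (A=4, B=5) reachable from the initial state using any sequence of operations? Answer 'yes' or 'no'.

BFS explored all 33 reachable states.
Reachable set includes: (0,0), (0,1), (0,2), (0,3), (0,4), (0,5), (0,6), (0,7), (0,8), (0,9), (0,10), (0,11) ...
Target (A=4, B=5) not in reachable set → no.

Answer: no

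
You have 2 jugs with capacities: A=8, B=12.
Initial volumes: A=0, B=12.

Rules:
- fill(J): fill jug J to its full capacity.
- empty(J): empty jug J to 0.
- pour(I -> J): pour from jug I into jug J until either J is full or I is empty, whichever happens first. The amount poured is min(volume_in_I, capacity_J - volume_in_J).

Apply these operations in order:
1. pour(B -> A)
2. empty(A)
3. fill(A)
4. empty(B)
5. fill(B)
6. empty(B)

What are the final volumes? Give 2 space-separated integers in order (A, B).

Answer: 8 0

Derivation:
Step 1: pour(B -> A) -> (A=8 B=4)
Step 2: empty(A) -> (A=0 B=4)
Step 3: fill(A) -> (A=8 B=4)
Step 4: empty(B) -> (A=8 B=0)
Step 5: fill(B) -> (A=8 B=12)
Step 6: empty(B) -> (A=8 B=0)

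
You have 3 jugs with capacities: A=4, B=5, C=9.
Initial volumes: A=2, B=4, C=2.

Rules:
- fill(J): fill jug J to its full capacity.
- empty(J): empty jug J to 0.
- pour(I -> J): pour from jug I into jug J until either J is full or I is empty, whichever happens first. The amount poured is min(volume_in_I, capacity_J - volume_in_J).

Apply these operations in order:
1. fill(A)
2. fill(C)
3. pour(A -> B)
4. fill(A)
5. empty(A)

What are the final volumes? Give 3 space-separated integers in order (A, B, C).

Answer: 0 5 9

Derivation:
Step 1: fill(A) -> (A=4 B=4 C=2)
Step 2: fill(C) -> (A=4 B=4 C=9)
Step 3: pour(A -> B) -> (A=3 B=5 C=9)
Step 4: fill(A) -> (A=4 B=5 C=9)
Step 5: empty(A) -> (A=0 B=5 C=9)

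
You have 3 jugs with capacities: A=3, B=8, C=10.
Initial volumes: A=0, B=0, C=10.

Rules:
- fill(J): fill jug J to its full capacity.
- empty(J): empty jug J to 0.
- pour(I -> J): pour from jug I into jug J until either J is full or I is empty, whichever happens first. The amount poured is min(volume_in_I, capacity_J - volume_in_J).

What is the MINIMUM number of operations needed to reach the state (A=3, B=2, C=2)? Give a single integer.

BFS from (A=0, B=0, C=10). One shortest path:
  1. pour(C -> B) -> (A=0 B=8 C=2)
  2. pour(B -> A) -> (A=3 B=5 C=2)
  3. empty(A) -> (A=0 B=5 C=2)
  4. pour(B -> A) -> (A=3 B=2 C=2)
Reached target in 4 moves.

Answer: 4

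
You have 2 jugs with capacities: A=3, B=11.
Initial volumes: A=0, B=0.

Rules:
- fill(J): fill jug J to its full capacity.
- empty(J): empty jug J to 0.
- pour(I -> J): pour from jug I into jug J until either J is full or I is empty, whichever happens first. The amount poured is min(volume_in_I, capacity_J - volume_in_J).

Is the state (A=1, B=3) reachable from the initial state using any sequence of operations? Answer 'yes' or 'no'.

Answer: no

Derivation:
BFS explored all 28 reachable states.
Reachable set includes: (0,0), (0,1), (0,2), (0,3), (0,4), (0,5), (0,6), (0,7), (0,8), (0,9), (0,10), (0,11) ...
Target (A=1, B=3) not in reachable set → no.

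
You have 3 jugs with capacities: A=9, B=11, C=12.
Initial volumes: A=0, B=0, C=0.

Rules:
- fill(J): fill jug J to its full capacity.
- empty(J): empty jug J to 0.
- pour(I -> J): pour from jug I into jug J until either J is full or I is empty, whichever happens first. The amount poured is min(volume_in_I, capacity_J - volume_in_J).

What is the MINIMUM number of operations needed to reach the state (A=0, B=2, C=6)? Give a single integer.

Answer: 7

Derivation:
BFS from (A=0, B=0, C=0). One shortest path:
  1. fill(A) -> (A=9 B=0 C=0)
  2. fill(B) -> (A=9 B=11 C=0)
  3. pour(A -> C) -> (A=0 B=11 C=9)
  4. pour(B -> A) -> (A=9 B=2 C=9)
  5. pour(A -> C) -> (A=6 B=2 C=12)
  6. empty(C) -> (A=6 B=2 C=0)
  7. pour(A -> C) -> (A=0 B=2 C=6)
Reached target in 7 moves.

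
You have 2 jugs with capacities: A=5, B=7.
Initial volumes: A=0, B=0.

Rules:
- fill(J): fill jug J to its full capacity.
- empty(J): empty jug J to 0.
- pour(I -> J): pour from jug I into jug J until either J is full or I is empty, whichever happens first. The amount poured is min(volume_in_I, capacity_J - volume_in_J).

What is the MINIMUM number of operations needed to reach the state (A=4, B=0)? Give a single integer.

Answer: 8

Derivation:
BFS from (A=0, B=0). One shortest path:
  1. fill(B) -> (A=0 B=7)
  2. pour(B -> A) -> (A=5 B=2)
  3. empty(A) -> (A=0 B=2)
  4. pour(B -> A) -> (A=2 B=0)
  5. fill(B) -> (A=2 B=7)
  6. pour(B -> A) -> (A=5 B=4)
  7. empty(A) -> (A=0 B=4)
  8. pour(B -> A) -> (A=4 B=0)
Reached target in 8 moves.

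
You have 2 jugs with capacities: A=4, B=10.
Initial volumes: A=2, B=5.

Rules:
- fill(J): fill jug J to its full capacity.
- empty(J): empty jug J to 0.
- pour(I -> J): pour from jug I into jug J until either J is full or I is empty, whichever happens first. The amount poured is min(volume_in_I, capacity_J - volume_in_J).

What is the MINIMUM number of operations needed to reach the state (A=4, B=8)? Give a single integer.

BFS from (A=2, B=5). One shortest path:
  1. fill(B) -> (A=2 B=10)
  2. pour(B -> A) -> (A=4 B=8)
Reached target in 2 moves.

Answer: 2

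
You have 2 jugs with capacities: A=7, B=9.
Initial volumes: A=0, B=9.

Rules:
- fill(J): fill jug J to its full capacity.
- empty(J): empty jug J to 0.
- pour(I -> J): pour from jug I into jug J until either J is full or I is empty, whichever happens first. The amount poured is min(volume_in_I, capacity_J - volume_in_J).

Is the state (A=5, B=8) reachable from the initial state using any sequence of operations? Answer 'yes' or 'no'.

Answer: no

Derivation:
BFS explored all 32 reachable states.
Reachable set includes: (0,0), (0,1), (0,2), (0,3), (0,4), (0,5), (0,6), (0,7), (0,8), (0,9), (1,0), (1,9) ...
Target (A=5, B=8) not in reachable set → no.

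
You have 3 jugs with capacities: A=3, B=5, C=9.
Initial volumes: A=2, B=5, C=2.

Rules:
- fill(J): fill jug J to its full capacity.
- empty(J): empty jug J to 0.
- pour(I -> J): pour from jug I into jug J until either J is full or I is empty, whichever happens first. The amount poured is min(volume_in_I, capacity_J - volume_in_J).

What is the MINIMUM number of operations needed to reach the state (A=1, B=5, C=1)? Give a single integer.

Answer: 5

Derivation:
BFS from (A=2, B=5, C=2). One shortest path:
  1. empty(B) -> (A=2 B=0 C=2)
  2. pour(C -> A) -> (A=3 B=0 C=1)
  3. pour(A -> B) -> (A=0 B=3 C=1)
  4. fill(A) -> (A=3 B=3 C=1)
  5. pour(A -> B) -> (A=1 B=5 C=1)
Reached target in 5 moves.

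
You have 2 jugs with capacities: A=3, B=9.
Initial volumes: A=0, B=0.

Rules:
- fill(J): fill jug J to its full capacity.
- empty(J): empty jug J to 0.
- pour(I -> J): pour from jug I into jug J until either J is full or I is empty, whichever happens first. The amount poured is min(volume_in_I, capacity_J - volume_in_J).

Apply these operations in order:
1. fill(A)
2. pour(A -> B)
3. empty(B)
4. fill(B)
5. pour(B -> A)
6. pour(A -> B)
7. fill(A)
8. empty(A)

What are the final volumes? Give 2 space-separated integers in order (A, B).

Answer: 0 9

Derivation:
Step 1: fill(A) -> (A=3 B=0)
Step 2: pour(A -> B) -> (A=0 B=3)
Step 3: empty(B) -> (A=0 B=0)
Step 4: fill(B) -> (A=0 B=9)
Step 5: pour(B -> A) -> (A=3 B=6)
Step 6: pour(A -> B) -> (A=0 B=9)
Step 7: fill(A) -> (A=3 B=9)
Step 8: empty(A) -> (A=0 B=9)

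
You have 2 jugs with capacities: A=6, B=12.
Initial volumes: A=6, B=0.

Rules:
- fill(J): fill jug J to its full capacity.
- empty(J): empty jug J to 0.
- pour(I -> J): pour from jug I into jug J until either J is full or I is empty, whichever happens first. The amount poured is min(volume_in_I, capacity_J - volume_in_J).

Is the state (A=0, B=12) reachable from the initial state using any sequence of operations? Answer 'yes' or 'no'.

Answer: yes

Derivation:
BFS from (A=6, B=0):
  1. empty(A) -> (A=0 B=0)
  2. fill(B) -> (A=0 B=12)
Target reached → yes.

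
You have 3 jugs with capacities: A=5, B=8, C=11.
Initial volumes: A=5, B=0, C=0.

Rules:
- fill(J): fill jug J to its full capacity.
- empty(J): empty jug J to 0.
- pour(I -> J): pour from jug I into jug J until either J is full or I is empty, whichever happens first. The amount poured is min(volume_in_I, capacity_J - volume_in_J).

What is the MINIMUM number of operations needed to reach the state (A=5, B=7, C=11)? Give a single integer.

Answer: 6

Derivation:
BFS from (A=5, B=0, C=0). One shortest path:
  1. fill(B) -> (A=5 B=8 C=0)
  2. pour(A -> C) -> (A=0 B=8 C=5)
  3. fill(A) -> (A=5 B=8 C=5)
  4. pour(A -> C) -> (A=0 B=8 C=10)
  5. fill(A) -> (A=5 B=8 C=10)
  6. pour(B -> C) -> (A=5 B=7 C=11)
Reached target in 6 moves.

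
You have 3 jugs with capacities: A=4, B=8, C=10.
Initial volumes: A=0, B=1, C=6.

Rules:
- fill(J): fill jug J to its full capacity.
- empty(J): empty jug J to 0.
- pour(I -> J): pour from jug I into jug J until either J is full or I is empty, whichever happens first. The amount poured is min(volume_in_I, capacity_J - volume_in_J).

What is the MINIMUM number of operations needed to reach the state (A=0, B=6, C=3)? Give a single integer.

BFS from (A=0, B=1, C=6). One shortest path:
  1. pour(B -> A) -> (A=1 B=0 C=6)
  2. pour(C -> B) -> (A=1 B=6 C=0)
  3. fill(C) -> (A=1 B=6 C=10)
  4. pour(C -> A) -> (A=4 B=6 C=7)
  5. empty(A) -> (A=0 B=6 C=7)
  6. pour(C -> A) -> (A=4 B=6 C=3)
  7. empty(A) -> (A=0 B=6 C=3)
Reached target in 7 moves.

Answer: 7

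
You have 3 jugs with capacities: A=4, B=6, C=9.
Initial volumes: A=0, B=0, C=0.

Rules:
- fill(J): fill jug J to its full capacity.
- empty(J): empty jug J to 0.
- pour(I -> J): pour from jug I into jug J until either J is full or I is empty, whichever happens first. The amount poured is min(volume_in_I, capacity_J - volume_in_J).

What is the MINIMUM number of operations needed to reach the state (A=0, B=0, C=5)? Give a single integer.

Answer: 3

Derivation:
BFS from (A=0, B=0, C=0). One shortest path:
  1. fill(C) -> (A=0 B=0 C=9)
  2. pour(C -> A) -> (A=4 B=0 C=5)
  3. empty(A) -> (A=0 B=0 C=5)
Reached target in 3 moves.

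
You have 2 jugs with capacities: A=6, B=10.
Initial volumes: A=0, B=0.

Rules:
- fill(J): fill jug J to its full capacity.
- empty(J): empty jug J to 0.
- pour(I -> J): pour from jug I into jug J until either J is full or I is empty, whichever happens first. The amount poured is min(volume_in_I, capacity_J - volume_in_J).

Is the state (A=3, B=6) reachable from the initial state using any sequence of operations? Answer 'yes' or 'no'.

BFS explored all 16 reachable states.
Reachable set includes: (0,0), (0,2), (0,4), (0,6), (0,8), (0,10), (2,0), (2,10), (4,0), (4,10), (6,0), (6,2) ...
Target (A=3, B=6) not in reachable set → no.

Answer: no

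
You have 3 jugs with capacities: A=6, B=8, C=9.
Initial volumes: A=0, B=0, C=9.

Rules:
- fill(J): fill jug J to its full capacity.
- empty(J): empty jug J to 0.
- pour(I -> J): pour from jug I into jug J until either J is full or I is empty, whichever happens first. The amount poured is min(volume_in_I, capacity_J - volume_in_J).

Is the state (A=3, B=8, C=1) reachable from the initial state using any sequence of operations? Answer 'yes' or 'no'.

BFS from (A=0, B=0, C=9):
  1. pour(C -> A) -> (A=6 B=0 C=3)
  2. empty(A) -> (A=0 B=0 C=3)
  3. pour(C -> A) -> (A=3 B=0 C=0)
  4. fill(C) -> (A=3 B=0 C=9)
  5. pour(C -> B) -> (A=3 B=8 C=1)
Target reached → yes.

Answer: yes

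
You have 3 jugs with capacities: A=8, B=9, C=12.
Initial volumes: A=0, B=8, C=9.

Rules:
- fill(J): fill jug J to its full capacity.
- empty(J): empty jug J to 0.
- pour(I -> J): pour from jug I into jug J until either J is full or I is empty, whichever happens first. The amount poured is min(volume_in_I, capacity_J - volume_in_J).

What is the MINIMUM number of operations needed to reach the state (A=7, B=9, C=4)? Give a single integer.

BFS from (A=0, B=8, C=9). One shortest path:
  1. fill(C) -> (A=0 B=8 C=12)
  2. pour(C -> A) -> (A=8 B=8 C=4)
  3. pour(A -> B) -> (A=7 B=9 C=4)
Reached target in 3 moves.

Answer: 3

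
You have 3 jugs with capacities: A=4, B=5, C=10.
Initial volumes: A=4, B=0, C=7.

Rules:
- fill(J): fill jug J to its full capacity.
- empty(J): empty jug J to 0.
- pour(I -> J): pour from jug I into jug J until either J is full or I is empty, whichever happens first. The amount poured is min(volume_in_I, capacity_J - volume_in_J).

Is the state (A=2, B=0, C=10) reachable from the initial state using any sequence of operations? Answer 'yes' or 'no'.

BFS from (A=4, B=0, C=7):
  1. empty(A) -> (A=0 B=0 C=7)
  2. fill(B) -> (A=0 B=5 C=7)
  3. pour(B -> C) -> (A=0 B=2 C=10)
  4. pour(B -> A) -> (A=2 B=0 C=10)
Target reached → yes.

Answer: yes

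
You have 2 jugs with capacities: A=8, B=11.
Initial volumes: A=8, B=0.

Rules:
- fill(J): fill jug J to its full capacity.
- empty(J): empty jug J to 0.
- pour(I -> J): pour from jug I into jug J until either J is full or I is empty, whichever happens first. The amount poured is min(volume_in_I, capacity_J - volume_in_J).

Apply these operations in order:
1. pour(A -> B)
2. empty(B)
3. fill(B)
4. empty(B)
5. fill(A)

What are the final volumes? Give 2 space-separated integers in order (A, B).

Step 1: pour(A -> B) -> (A=0 B=8)
Step 2: empty(B) -> (A=0 B=0)
Step 3: fill(B) -> (A=0 B=11)
Step 4: empty(B) -> (A=0 B=0)
Step 5: fill(A) -> (A=8 B=0)

Answer: 8 0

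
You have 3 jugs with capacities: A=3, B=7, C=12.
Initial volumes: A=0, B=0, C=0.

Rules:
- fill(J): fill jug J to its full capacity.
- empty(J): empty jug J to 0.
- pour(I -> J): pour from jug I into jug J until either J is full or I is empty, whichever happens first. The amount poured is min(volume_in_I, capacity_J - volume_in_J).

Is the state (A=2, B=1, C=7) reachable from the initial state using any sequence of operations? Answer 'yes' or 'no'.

Answer: no

Derivation:
BFS explored all 284 reachable states.
Reachable set includes: (0,0,0), (0,0,1), (0,0,2), (0,0,3), (0,0,4), (0,0,5), (0,0,6), (0,0,7), (0,0,8), (0,0,9), (0,0,10), (0,0,11) ...
Target (A=2, B=1, C=7) not in reachable set → no.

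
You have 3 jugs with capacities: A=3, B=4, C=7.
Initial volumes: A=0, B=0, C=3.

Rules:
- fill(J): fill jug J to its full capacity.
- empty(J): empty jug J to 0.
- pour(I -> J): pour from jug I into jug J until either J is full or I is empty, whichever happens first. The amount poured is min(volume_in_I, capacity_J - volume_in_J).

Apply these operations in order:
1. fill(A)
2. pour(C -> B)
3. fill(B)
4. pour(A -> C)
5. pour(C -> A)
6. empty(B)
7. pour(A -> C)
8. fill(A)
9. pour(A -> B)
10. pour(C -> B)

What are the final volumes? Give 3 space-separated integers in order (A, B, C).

Answer: 0 4 2

Derivation:
Step 1: fill(A) -> (A=3 B=0 C=3)
Step 2: pour(C -> B) -> (A=3 B=3 C=0)
Step 3: fill(B) -> (A=3 B=4 C=0)
Step 4: pour(A -> C) -> (A=0 B=4 C=3)
Step 5: pour(C -> A) -> (A=3 B=4 C=0)
Step 6: empty(B) -> (A=3 B=0 C=0)
Step 7: pour(A -> C) -> (A=0 B=0 C=3)
Step 8: fill(A) -> (A=3 B=0 C=3)
Step 9: pour(A -> B) -> (A=0 B=3 C=3)
Step 10: pour(C -> B) -> (A=0 B=4 C=2)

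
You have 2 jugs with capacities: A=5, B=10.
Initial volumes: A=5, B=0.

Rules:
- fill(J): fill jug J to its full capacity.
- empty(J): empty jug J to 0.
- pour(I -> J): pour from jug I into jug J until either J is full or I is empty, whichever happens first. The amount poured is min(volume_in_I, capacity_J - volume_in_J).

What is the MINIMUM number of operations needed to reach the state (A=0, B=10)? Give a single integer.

BFS from (A=5, B=0). One shortest path:
  1. empty(A) -> (A=0 B=0)
  2. fill(B) -> (A=0 B=10)
Reached target in 2 moves.

Answer: 2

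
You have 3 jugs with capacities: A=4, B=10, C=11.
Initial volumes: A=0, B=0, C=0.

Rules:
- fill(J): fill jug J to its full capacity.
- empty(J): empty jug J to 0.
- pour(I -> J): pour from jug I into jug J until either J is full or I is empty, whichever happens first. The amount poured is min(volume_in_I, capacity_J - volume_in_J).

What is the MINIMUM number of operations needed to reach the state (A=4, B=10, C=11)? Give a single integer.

BFS from (A=0, B=0, C=0). One shortest path:
  1. fill(A) -> (A=4 B=0 C=0)
  2. fill(B) -> (A=4 B=10 C=0)
  3. fill(C) -> (A=4 B=10 C=11)
Reached target in 3 moves.

Answer: 3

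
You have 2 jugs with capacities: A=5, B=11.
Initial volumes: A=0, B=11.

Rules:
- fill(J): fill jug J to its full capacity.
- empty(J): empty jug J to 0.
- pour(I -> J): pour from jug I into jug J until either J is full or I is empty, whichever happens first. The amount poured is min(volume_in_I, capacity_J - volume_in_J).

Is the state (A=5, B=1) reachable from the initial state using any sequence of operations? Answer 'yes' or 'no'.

Answer: yes

Derivation:
BFS from (A=0, B=11):
  1. pour(B -> A) -> (A=5 B=6)
  2. empty(A) -> (A=0 B=6)
  3. pour(B -> A) -> (A=5 B=1)
Target reached → yes.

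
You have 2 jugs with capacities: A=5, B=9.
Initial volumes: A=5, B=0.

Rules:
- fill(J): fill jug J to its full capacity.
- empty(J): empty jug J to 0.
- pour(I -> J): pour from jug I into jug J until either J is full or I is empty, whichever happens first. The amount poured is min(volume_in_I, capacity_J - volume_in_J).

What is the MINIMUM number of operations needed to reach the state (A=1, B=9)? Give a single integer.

Answer: 3

Derivation:
BFS from (A=5, B=0). One shortest path:
  1. pour(A -> B) -> (A=0 B=5)
  2. fill(A) -> (A=5 B=5)
  3. pour(A -> B) -> (A=1 B=9)
Reached target in 3 moves.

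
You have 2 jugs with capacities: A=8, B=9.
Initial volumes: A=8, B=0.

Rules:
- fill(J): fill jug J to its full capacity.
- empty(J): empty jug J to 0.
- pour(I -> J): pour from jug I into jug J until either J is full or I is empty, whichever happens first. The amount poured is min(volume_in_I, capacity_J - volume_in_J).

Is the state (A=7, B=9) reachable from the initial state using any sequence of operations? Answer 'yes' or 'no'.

BFS from (A=8, B=0):
  1. pour(A -> B) -> (A=0 B=8)
  2. fill(A) -> (A=8 B=8)
  3. pour(A -> B) -> (A=7 B=9)
Target reached → yes.

Answer: yes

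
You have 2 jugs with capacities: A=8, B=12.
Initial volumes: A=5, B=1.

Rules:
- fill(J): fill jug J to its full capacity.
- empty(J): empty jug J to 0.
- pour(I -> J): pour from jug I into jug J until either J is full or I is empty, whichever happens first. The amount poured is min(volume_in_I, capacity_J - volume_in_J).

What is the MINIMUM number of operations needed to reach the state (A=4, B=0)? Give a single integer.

BFS from (A=5, B=1). One shortest path:
  1. empty(A) -> (A=0 B=1)
  2. fill(B) -> (A=0 B=12)
  3. pour(B -> A) -> (A=8 B=4)
  4. empty(A) -> (A=0 B=4)
  5. pour(B -> A) -> (A=4 B=0)
Reached target in 5 moves.

Answer: 5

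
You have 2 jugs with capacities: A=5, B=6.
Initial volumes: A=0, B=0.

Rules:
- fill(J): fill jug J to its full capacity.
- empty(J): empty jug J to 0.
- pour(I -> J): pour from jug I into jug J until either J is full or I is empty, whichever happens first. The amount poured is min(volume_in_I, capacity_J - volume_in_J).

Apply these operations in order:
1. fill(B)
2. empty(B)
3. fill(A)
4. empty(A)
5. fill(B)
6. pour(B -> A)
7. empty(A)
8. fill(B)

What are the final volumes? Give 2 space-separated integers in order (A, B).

Answer: 0 6

Derivation:
Step 1: fill(B) -> (A=0 B=6)
Step 2: empty(B) -> (A=0 B=0)
Step 3: fill(A) -> (A=5 B=0)
Step 4: empty(A) -> (A=0 B=0)
Step 5: fill(B) -> (A=0 B=6)
Step 6: pour(B -> A) -> (A=5 B=1)
Step 7: empty(A) -> (A=0 B=1)
Step 8: fill(B) -> (A=0 B=6)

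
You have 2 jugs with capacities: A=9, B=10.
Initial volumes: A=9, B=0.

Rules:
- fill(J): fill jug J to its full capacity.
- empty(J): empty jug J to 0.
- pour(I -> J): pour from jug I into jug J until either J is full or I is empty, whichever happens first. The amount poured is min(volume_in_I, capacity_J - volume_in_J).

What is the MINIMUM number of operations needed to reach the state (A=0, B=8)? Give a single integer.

Answer: 5

Derivation:
BFS from (A=9, B=0). One shortest path:
  1. pour(A -> B) -> (A=0 B=9)
  2. fill(A) -> (A=9 B=9)
  3. pour(A -> B) -> (A=8 B=10)
  4. empty(B) -> (A=8 B=0)
  5. pour(A -> B) -> (A=0 B=8)
Reached target in 5 moves.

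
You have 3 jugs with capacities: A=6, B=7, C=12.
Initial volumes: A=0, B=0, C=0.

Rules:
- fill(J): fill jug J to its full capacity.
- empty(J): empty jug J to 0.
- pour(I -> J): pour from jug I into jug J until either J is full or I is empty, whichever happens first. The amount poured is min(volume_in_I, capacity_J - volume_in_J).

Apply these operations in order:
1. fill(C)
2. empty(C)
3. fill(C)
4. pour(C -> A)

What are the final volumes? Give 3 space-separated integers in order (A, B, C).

Answer: 6 0 6

Derivation:
Step 1: fill(C) -> (A=0 B=0 C=12)
Step 2: empty(C) -> (A=0 B=0 C=0)
Step 3: fill(C) -> (A=0 B=0 C=12)
Step 4: pour(C -> A) -> (A=6 B=0 C=6)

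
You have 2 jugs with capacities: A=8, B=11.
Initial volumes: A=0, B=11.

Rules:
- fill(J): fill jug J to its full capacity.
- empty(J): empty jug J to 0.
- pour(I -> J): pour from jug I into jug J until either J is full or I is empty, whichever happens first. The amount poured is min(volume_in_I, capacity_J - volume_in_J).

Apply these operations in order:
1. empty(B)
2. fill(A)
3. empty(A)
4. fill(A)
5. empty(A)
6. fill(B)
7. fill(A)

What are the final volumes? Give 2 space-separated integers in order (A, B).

Answer: 8 11

Derivation:
Step 1: empty(B) -> (A=0 B=0)
Step 2: fill(A) -> (A=8 B=0)
Step 3: empty(A) -> (A=0 B=0)
Step 4: fill(A) -> (A=8 B=0)
Step 5: empty(A) -> (A=0 B=0)
Step 6: fill(B) -> (A=0 B=11)
Step 7: fill(A) -> (A=8 B=11)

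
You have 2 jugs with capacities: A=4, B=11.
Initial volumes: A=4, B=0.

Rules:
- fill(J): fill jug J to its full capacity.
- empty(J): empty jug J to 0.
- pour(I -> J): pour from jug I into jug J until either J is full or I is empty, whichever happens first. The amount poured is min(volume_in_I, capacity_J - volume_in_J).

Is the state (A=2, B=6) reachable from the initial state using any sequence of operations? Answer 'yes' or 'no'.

Answer: no

Derivation:
BFS explored all 30 reachable states.
Reachable set includes: (0,0), (0,1), (0,2), (0,3), (0,4), (0,5), (0,6), (0,7), (0,8), (0,9), (0,10), (0,11) ...
Target (A=2, B=6) not in reachable set → no.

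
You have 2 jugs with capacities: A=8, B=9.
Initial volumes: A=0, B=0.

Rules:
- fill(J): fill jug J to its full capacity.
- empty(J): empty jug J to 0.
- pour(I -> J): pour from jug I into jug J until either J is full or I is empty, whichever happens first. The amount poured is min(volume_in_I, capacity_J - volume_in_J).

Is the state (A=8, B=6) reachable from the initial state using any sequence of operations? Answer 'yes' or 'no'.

BFS from (A=0, B=0):
  1. fill(A) -> (A=8 B=0)
  2. pour(A -> B) -> (A=0 B=8)
  3. fill(A) -> (A=8 B=8)
  4. pour(A -> B) -> (A=7 B=9)
  5. empty(B) -> (A=7 B=0)
  6. pour(A -> B) -> (A=0 B=7)
  7. fill(A) -> (A=8 B=7)
  8. pour(A -> B) -> (A=6 B=9)
  9. empty(B) -> (A=6 B=0)
  10. pour(A -> B) -> (A=0 B=6)
  11. fill(A) -> (A=8 B=6)
Target reached → yes.

Answer: yes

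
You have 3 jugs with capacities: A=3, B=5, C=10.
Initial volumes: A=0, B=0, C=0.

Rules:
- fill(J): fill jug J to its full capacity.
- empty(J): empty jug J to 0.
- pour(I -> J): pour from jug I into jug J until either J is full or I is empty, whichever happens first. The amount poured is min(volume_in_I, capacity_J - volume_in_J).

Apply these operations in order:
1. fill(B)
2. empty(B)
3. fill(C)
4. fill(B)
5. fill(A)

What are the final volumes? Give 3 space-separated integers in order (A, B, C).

Step 1: fill(B) -> (A=0 B=5 C=0)
Step 2: empty(B) -> (A=0 B=0 C=0)
Step 3: fill(C) -> (A=0 B=0 C=10)
Step 4: fill(B) -> (A=0 B=5 C=10)
Step 5: fill(A) -> (A=3 B=5 C=10)

Answer: 3 5 10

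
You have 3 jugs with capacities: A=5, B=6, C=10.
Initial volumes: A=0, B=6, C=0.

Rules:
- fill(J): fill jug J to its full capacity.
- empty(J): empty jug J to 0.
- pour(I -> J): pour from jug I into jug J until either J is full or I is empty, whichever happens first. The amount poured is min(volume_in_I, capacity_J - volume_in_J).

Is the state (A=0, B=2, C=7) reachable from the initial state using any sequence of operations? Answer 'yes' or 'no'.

BFS from (A=0, B=6, C=0):
  1. pour(B -> C) -> (A=0 B=0 C=6)
  2. fill(B) -> (A=0 B=6 C=6)
  3. pour(B -> A) -> (A=5 B=1 C=6)
  4. pour(A -> C) -> (A=1 B=1 C=10)
  5. empty(C) -> (A=1 B=1 C=0)
  6. pour(B -> C) -> (A=1 B=0 C=1)
  7. fill(B) -> (A=1 B=6 C=1)
  8. pour(B -> C) -> (A=1 B=0 C=7)
  9. fill(B) -> (A=1 B=6 C=7)
  10. pour(B -> A) -> (A=5 B=2 C=7)
  11. empty(A) -> (A=0 B=2 C=7)
Target reached → yes.

Answer: yes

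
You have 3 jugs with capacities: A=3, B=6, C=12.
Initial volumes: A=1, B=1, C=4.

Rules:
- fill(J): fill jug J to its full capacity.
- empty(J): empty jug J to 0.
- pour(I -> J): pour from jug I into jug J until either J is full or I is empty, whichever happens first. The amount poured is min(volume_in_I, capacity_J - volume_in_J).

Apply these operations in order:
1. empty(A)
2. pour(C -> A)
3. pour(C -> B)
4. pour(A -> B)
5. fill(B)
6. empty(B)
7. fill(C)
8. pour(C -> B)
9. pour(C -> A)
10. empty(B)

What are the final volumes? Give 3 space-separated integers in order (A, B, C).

Step 1: empty(A) -> (A=0 B=1 C=4)
Step 2: pour(C -> A) -> (A=3 B=1 C=1)
Step 3: pour(C -> B) -> (A=3 B=2 C=0)
Step 4: pour(A -> B) -> (A=0 B=5 C=0)
Step 5: fill(B) -> (A=0 B=6 C=0)
Step 6: empty(B) -> (A=0 B=0 C=0)
Step 7: fill(C) -> (A=0 B=0 C=12)
Step 8: pour(C -> B) -> (A=0 B=6 C=6)
Step 9: pour(C -> A) -> (A=3 B=6 C=3)
Step 10: empty(B) -> (A=3 B=0 C=3)

Answer: 3 0 3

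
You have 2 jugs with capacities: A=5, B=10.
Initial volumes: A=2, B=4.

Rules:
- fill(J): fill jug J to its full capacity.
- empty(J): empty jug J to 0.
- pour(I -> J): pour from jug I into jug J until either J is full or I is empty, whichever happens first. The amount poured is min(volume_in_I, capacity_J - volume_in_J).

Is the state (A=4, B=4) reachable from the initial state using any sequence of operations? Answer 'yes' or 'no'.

BFS explored all 25 reachable states.
Reachable set includes: (0,0), (0,1), (0,2), (0,4), (0,5), (0,6), (0,7), (0,9), (0,10), (1,0), (1,10), (2,0) ...
Target (A=4, B=4) not in reachable set → no.

Answer: no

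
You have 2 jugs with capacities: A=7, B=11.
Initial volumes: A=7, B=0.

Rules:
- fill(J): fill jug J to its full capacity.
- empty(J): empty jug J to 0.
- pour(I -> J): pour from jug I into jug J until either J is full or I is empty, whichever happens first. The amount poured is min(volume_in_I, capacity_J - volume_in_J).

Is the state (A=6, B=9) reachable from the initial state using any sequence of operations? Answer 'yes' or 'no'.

Answer: no

Derivation:
BFS explored all 36 reachable states.
Reachable set includes: (0,0), (0,1), (0,2), (0,3), (0,4), (0,5), (0,6), (0,7), (0,8), (0,9), (0,10), (0,11) ...
Target (A=6, B=9) not in reachable set → no.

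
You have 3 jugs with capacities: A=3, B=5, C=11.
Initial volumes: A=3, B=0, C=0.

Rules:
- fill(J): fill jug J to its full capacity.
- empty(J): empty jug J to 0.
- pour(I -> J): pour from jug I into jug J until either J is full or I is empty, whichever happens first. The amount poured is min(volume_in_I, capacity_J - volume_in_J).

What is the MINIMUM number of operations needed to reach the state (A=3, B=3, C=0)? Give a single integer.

Answer: 2

Derivation:
BFS from (A=3, B=0, C=0). One shortest path:
  1. pour(A -> B) -> (A=0 B=3 C=0)
  2. fill(A) -> (A=3 B=3 C=0)
Reached target in 2 moves.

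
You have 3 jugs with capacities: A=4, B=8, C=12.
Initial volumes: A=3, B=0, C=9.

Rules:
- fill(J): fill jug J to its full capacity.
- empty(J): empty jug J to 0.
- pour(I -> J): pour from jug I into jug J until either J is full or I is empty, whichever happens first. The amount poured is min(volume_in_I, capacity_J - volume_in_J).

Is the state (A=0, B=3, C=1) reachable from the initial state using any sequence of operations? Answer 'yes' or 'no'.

Answer: yes

Derivation:
BFS from (A=3, B=0, C=9):
  1. pour(C -> B) -> (A=3 B=8 C=1)
  2. empty(B) -> (A=3 B=0 C=1)
  3. pour(A -> B) -> (A=0 B=3 C=1)
Target reached → yes.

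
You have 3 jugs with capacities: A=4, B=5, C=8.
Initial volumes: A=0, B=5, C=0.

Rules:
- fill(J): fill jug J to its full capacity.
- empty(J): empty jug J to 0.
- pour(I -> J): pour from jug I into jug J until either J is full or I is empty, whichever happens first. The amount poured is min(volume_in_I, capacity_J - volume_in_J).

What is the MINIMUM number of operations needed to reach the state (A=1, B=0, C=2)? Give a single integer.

BFS from (A=0, B=5, C=0). One shortest path:
  1. empty(B) -> (A=0 B=0 C=0)
  2. fill(C) -> (A=0 B=0 C=8)
  3. pour(C -> B) -> (A=0 B=5 C=3)
  4. pour(B -> A) -> (A=4 B=1 C=3)
  5. pour(A -> C) -> (A=0 B=1 C=7)
  6. pour(B -> A) -> (A=1 B=0 C=7)
  7. pour(C -> B) -> (A=1 B=5 C=2)
  8. empty(B) -> (A=1 B=0 C=2)
Reached target in 8 moves.

Answer: 8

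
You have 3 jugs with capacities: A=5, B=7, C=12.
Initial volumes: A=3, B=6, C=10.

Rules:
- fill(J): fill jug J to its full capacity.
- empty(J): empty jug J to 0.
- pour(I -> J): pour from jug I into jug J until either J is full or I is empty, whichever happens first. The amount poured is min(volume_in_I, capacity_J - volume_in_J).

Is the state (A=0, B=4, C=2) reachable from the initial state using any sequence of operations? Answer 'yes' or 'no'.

BFS from (A=3, B=6, C=10):
  1. empty(A) -> (A=0 B=6 C=10)
  2. pour(B -> C) -> (A=0 B=4 C=12)
  3. pour(C -> A) -> (A=5 B=4 C=7)
  4. empty(A) -> (A=0 B=4 C=7)
  5. pour(C -> A) -> (A=5 B=4 C=2)
  6. empty(A) -> (A=0 B=4 C=2)
Target reached → yes.

Answer: yes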